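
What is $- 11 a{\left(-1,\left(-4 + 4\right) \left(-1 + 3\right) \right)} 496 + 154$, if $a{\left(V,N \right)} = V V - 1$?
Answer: $154$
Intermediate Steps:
$a{\left(V,N \right)} = -1 + V^{2}$ ($a{\left(V,N \right)} = V^{2} - 1 = -1 + V^{2}$)
$- 11 a{\left(-1,\left(-4 + 4\right) \left(-1 + 3\right) \right)} 496 + 154 = - 11 \left(-1 + \left(-1\right)^{2}\right) 496 + 154 = - 11 \left(-1 + 1\right) 496 + 154 = \left(-11\right) 0 \cdot 496 + 154 = 0 \cdot 496 + 154 = 0 + 154 = 154$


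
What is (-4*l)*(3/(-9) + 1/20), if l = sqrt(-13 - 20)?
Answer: 17*I*sqrt(33)/15 ≈ 6.5105*I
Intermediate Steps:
l = I*sqrt(33) (l = sqrt(-33) = I*sqrt(33) ≈ 5.7446*I)
(-4*l)*(3/(-9) + 1/20) = (-4*I*sqrt(33))*(3/(-9) + 1/20) = (-4*I*sqrt(33))*(3*(-1/9) + 1*(1/20)) = (-4*I*sqrt(33))*(-1/3 + 1/20) = -4*I*sqrt(33)*(-17/60) = 17*I*sqrt(33)/15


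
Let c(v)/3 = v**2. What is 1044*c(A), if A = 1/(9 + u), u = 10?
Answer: 3132/361 ≈ 8.6759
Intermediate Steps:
A = 1/19 (A = 1/(9 + 10) = 1/19 ≈ 0.052632)
c(v) = 3*v**2
1044*c(A) = 1044*(3*(1/19)**2) = 1044*(3*(1/361)) = 1044*(3/361) = 3132/361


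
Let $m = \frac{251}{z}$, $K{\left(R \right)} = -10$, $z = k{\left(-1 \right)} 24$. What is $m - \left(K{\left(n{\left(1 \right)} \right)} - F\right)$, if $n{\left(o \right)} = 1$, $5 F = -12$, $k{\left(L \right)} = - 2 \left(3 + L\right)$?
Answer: $\frac{2393}{480} \approx 4.9854$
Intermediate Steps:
$k{\left(L \right)} = -6 - 2 L$
$F = - \frac{12}{5}$ ($F = \frac{1}{5} \left(-12\right) = - \frac{12}{5} \approx -2.4$)
$z = -96$ ($z = \left(-6 - -2\right) 24 = \left(-6 + 2\right) 24 = \left(-4\right) 24 = -96$)
$m = - \frac{251}{96}$ ($m = \frac{251}{-96} = 251 \left(- \frac{1}{96}\right) = - \frac{251}{96} \approx -2.6146$)
$m - \left(K{\left(n{\left(1 \right)} \right)} - F\right) = - \frac{251}{96} - \left(-10 - - \frac{12}{5}\right) = - \frac{251}{96} - \left(-10 + \frac{12}{5}\right) = - \frac{251}{96} - - \frac{38}{5} = - \frac{251}{96} + \frac{38}{5} = \frac{2393}{480}$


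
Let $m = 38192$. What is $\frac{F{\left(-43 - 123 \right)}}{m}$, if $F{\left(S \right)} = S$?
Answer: $- \frac{83}{19096} \approx -0.0043465$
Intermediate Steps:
$\frac{F{\left(-43 - 123 \right)}}{m} = \frac{-43 - 123}{38192} = \left(-166\right) \frac{1}{38192} = - \frac{83}{19096}$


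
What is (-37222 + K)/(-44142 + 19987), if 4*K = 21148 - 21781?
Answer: 149521/96620 ≈ 1.5475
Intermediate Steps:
K = -633/4 (K = (21148 - 21781)/4 = (1/4)*(-633) = -633/4 ≈ -158.25)
(-37222 + K)/(-44142 + 19987) = (-37222 - 633/4)/(-44142 + 19987) = -149521/4/(-24155) = -149521/4*(-1/24155) = 149521/96620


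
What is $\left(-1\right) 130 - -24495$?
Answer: $24365$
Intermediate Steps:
$\left(-1\right) 130 - -24495 = -130 + 24495 = 24365$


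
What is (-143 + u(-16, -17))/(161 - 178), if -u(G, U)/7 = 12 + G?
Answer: 115/17 ≈ 6.7647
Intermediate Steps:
u(G, U) = -84 - 7*G (u(G, U) = -7*(12 + G) = -84 - 7*G)
(-143 + u(-16, -17))/(161 - 178) = (-143 + (-84 - 7*(-16)))/(161 - 178) = (-143 + (-84 + 112))/(-17) = (-143 + 28)*(-1/17) = -115*(-1/17) = 115/17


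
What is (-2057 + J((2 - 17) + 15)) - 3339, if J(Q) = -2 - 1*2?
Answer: -5400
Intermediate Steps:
J(Q) = -4 (J(Q) = -2 - 2 = -4)
(-2057 + J((2 - 17) + 15)) - 3339 = (-2057 - 4) - 3339 = -2061 - 3339 = -5400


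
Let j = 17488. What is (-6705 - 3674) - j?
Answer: -27867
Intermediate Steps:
(-6705 - 3674) - j = (-6705 - 3674) - 1*17488 = -10379 - 17488 = -27867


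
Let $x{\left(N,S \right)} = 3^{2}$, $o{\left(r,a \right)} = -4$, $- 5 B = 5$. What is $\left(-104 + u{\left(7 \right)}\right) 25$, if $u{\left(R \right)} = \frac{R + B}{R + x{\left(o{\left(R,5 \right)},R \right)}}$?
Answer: $- \frac{20725}{8} \approx -2590.6$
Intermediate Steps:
$B = -1$ ($B = \left(- \frac{1}{5}\right) 5 = -1$)
$x{\left(N,S \right)} = 9$
$u{\left(R \right)} = \frac{-1 + R}{9 + R}$ ($u{\left(R \right)} = \frac{R - 1}{R + 9} = \frac{-1 + R}{9 + R}$)
$\left(-104 + u{\left(7 \right)}\right) 25 = \left(-104 + \frac{-1 + 7}{9 + 7}\right) 25 = \left(-104 + \frac{1}{16} \cdot 6\right) 25 = \left(-104 + \frac{3}{8}\right) 25 = \left(- \frac{829}{8}\right) 25 = - \frac{20725}{8}$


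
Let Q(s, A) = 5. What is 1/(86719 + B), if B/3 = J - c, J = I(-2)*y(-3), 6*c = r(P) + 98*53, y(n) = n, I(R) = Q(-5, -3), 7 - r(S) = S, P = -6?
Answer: 2/168141 ≈ 1.1895e-5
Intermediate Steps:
r(S) = 7 - S
I(R) = 5
c = 5207/6 (c = ((7 - 1*(-6)) + 98*53)/6 = ((7 + 6) + 5194)/6 = (13 + 5194)/6 = (⅙)*5207 = 5207/6 ≈ 867.83)
J = -15 (J = 5*(-3) = -15)
B = -5297/2 (B = 3*(-15 - 1*5207/6) = 3*(-15 - 5207/6) = 3*(-5297/6) = -5297/2 ≈ -2648.5)
1/(86719 + B) = 1/(86719 - 5297/2) = 1/(168141/2) = 2/168141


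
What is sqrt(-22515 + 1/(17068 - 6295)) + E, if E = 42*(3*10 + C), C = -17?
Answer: 546 + I*sqrt(32259694502)/1197 ≈ 546.0 + 150.05*I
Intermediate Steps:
E = 546 (E = 42*(3*10 - 17) = 42*(30 - 17) = 42*13 = 546)
sqrt(-22515 + 1/(17068 - 6295)) + E = sqrt(-22515 + 1/(17068 - 6295)) + 546 = sqrt(-22515 + 1/10773) + 546 = sqrt(-242554094/10773) + 546 = I*sqrt(32259694502)/1197 + 546 = 546 + I*sqrt(32259694502)/1197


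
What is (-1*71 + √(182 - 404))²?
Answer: (71 - I*√222)² ≈ 4819.0 - 2115.8*I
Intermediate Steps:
(-1*71 + √(182 - 404))² = (-71 + √(-222))² = (-71 + I*√222)²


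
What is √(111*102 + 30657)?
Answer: √41979 ≈ 204.89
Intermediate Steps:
√(111*102 + 30657) = √(11322 + 30657) = √41979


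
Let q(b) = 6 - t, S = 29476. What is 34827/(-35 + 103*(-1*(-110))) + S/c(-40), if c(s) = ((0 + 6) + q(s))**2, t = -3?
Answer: 7572611/56475 ≈ 134.09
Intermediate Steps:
q(b) = 9 (q(b) = 6 - 1*(-3) = 6 + 3 = 9)
c(s) = 225 (c(s) = ((0 + 6) + 9)**2 = (6 + 9)**2 = 15**2 = 225)
34827/(-35 + 103*(-1*(-110))) + S/c(-40) = 34827/(-35 + 103*(-1*(-110))) + 29476/225 = 34827/(-35 + 103*110) + 29476*(1/225) = 34827/(-35 + 11330) + 29476/225 = 34827/11295 + 29476/225 = 34827*(1/11295) + 29476/225 = 11609/3765 + 29476/225 = 7572611/56475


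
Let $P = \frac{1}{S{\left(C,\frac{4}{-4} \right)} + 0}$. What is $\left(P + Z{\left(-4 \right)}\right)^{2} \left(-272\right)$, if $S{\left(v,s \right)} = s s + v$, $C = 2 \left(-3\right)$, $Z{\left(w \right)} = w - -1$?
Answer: $- \frac{69632}{25} \approx -2785.3$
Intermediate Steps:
$Z{\left(w \right)} = 1 + w$ ($Z{\left(w \right)} = w + 1 = 1 + w$)
$C = -6$
$S{\left(v,s \right)} = v + s^{2}$ ($S{\left(v,s \right)} = s^{2} + v = v + s^{2}$)
$P = - \frac{1}{5}$ ($P = \frac{1}{\left(-6 + \left(\frac{4}{-4}\right)^{2}\right) + 0} = \frac{1}{\left(-6 + \left(4 \left(- \frac{1}{4}\right)\right)^{2}\right) + 0} = \frac{1}{\left(-6 + \left(-1\right)^{2}\right) + 0} = \frac{1}{\left(-6 + 1\right) + 0} = \frac{1}{-5 + 0} = \frac{1}{-5} = - \frac{1}{5} \approx -0.2$)
$\left(P + Z{\left(-4 \right)}\right)^{2} \left(-272\right) = \left(- \frac{1}{5} + \left(1 - 4\right)\right)^{2} \left(-272\right) = \left(- \frac{1}{5} - 3\right)^{2} \left(-272\right) = \left(- \frac{16}{5}\right)^{2} \left(-272\right) = \frac{256}{25} \left(-272\right) = - \frac{69632}{25}$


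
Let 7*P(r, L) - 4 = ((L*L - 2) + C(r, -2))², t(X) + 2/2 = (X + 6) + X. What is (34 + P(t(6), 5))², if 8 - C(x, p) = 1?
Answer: 1304164/49 ≈ 26616.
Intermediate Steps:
t(X) = 5 + 2*X (t(X) = -1 + ((X + 6) + X) = -1 + ((6 + X) + X) = -1 + (6 + 2*X) = 5 + 2*X)
C(x, p) = 7 (C(x, p) = 8 - 1*1 = 8 - 1 = 7)
P(r, L) = 4/7 + (5 + L²)²/7 (P(r, L) = 4/7 + ((L*L - 2) + 7)²/7 = 4/7 + ((L² - 2) + 7)²/7 = 4/7 + ((-2 + L²) + 7)²/7 = 4/7 + (5 + L²)²/7)
(34 + P(t(6), 5))² = (34 + (4/7 + (5 + 5²)²/7))² = (34 + (4/7 + (5 + 25)²/7))² = (34 + (4/7 + (⅐)*30²))² = (34 + (4/7 + (⅐)*900))² = (34 + (4/7 + 900/7))² = (34 + 904/7)² = (1142/7)² = 1304164/49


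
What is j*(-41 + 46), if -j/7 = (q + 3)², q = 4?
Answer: -1715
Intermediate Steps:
j = -343 (j = -7*(4 + 3)² = -7*7² = -7*49 = -343)
j*(-41 + 46) = -343*(-41 + 46) = -343*5 = -1715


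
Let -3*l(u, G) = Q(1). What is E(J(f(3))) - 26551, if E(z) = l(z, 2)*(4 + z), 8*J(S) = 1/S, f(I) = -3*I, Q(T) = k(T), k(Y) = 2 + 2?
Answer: -1434041/54 ≈ -26556.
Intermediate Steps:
k(Y) = 4
Q(T) = 4
l(u, G) = -4/3 (l(u, G) = -⅓*4 = -4/3)
J(S) = 1/(8*S)
E(z) = -16/3 - 4*z/3 (E(z) = -4*(4 + z)/3 = -16/3 - 4*z/3)
E(J(f(3))) - 26551 = (-16/3 - 1/(6*((-3*3)))) - 26551 = (-16/3 - 1/(6*(-9))) - 26551 = (-16/3 - (-1)/(6*9)) - 26551 = (-16/3 - 4/3*(-1/72)) - 26551 = (-16/3 + 1/54) - 26551 = -287/54 - 26551 = -1434041/54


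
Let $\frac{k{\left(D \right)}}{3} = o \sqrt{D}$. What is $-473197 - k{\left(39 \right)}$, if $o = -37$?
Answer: $-473197 + 111 \sqrt{39} \approx -4.725 \cdot 10^{5}$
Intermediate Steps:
$k{\left(D \right)} = - 111 \sqrt{D}$ ($k{\left(D \right)} = 3 \left(- 37 \sqrt{D}\right) = - 111 \sqrt{D}$)
$-473197 - k{\left(39 \right)} = -473197 - - 111 \sqrt{39} = -473197 + 111 \sqrt{39}$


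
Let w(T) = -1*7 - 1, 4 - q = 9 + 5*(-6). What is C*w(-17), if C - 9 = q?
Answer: -272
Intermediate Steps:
q = 25 (q = 4 - (9 + 5*(-6)) = 4 - (9 - 30) = 4 - 1*(-21) = 4 + 21 = 25)
C = 34 (C = 9 + 25 = 34)
w(T) = -8 (w(T) = -7 - 1 = -8)
C*w(-17) = 34*(-8) = -272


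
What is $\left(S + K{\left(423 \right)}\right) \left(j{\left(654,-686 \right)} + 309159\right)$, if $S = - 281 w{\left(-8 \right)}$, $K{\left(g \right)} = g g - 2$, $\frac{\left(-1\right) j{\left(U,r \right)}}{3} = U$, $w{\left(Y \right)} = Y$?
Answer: $55656416475$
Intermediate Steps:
$j{\left(U,r \right)} = - 3 U$
$K{\left(g \right)} = -2 + g^{2}$ ($K{\left(g \right)} = g^{2} - 2 = -2 + g^{2}$)
$S = 2248$ ($S = \left(-281\right) \left(-8\right) = 2248$)
$\left(S + K{\left(423 \right)}\right) \left(j{\left(654,-686 \right)} + 309159\right) = \left(2248 - \left(2 - 423^{2}\right)\right) \left(\left(-3\right) 654 + 309159\right) = \left(2248 + \left(-2 + 178929\right)\right) \left(-1962 + 309159\right) = \left(2248 + 178927\right) 307197 = 181175 \cdot 307197 = 55656416475$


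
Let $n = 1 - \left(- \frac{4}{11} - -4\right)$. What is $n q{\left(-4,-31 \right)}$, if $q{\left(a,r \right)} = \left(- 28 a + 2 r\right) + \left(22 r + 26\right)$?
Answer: $\frac{17574}{11} \approx 1597.6$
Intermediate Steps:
$q{\left(a,r \right)} = 26 - 28 a + 24 r$ ($q{\left(a,r \right)} = \left(- 28 a + 2 r\right) + \left(26 + 22 r\right) = 26 - 28 a + 24 r$)
$n = - \frac{29}{11}$ ($n = 1 - \left(\left(-4\right) \frac{1}{11} + 4\right) = 1 - \left(- \frac{4}{11} + 4\right) = 1 - \frac{40}{11} = - \frac{29}{11} \approx -2.6364$)
$n q{\left(-4,-31 \right)} = - \frac{29 \left(26 - -112 + 24 \left(-31\right)\right)}{11} = - \frac{29 \left(26 + 112 - 744\right)}{11} = \left(- \frac{29}{11}\right) \left(-606\right) = \frac{17574}{11}$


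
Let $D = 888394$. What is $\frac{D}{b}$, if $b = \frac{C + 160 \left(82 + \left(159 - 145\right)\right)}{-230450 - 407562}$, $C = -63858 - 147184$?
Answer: $\frac{283403016364}{97841} \approx 2.8966 \cdot 10^{6}$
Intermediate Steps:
$C = -211042$
$b = \frac{97841}{319006}$ ($b = \frac{-211042 + 160 \left(82 + \left(159 - 145\right)\right)}{-230450 - 407562} = \frac{-211042 + 160 \left(82 + \left(159 - 145\right)\right)}{-638012} = \left(-211042 + 160 \left(82 + 14\right)\right) \left(- \frac{1}{638012}\right) = \left(-211042 + 160 \cdot 96\right) \left(- \frac{1}{638012}\right) = \left(-211042 + 15360\right) \left(- \frac{1}{638012}\right) = \left(-195682\right) \left(- \frac{1}{638012}\right) = \frac{97841}{319006} \approx 0.30671$)
$\frac{D}{b} = \frac{888394}{\frac{97841}{319006}} = 888394 \cdot \frac{319006}{97841} = \frac{283403016364}{97841}$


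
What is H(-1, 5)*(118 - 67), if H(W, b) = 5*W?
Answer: -255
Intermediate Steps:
H(-1, 5)*(118 - 67) = (5*(-1))*(118 - 67) = -5*51 = -255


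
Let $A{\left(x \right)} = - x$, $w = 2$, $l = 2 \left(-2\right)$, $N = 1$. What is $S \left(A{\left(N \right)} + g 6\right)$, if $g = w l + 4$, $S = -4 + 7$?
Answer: $-75$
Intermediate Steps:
$l = -4$
$S = 3$
$g = -4$ ($g = 2 \left(-4\right) + 4 = -8 + 4 = -4$)
$S \left(A{\left(N \right)} + g 6\right) = 3 \left(\left(-1\right) 1 - 24\right) = 3 \left(-1 - 24\right) = 3 \left(-25\right) = -75$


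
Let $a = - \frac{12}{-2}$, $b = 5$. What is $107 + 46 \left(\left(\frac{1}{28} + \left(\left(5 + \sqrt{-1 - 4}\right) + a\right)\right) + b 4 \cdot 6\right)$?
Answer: $\frac{85885}{14} + 46 i \sqrt{5} \approx 6134.6 + 102.86 i$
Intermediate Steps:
$a = 6$ ($a = \left(-12\right) \left(- \frac{1}{2}\right) = 6$)
$107 + 46 \left(\left(\frac{1}{28} + \left(\left(5 + \sqrt{-1 - 4}\right) + a\right)\right) + b 4 \cdot 6\right) = 107 + 46 \left(\left(\frac{1}{28} + \left(\left(5 + \sqrt{-1 - 4}\right) + 6\right)\right) + 5 \cdot 4 \cdot 6\right) = 107 + 46 \left(\left(\frac{1}{28} + \left(\left(5 + \sqrt{-5}\right) + 6\right)\right) + 20 \cdot 6\right) = 107 + 46 \left(\left(\frac{1}{28} + \left(\left(5 + i \sqrt{5}\right) + 6\right)\right) + 120\right) = 107 + 46 \left(\left(\frac{1}{28} + \left(11 + i \sqrt{5}\right)\right) + 120\right) = 107 + 46 \left(\left(\frac{309}{28} + i \sqrt{5}\right) + 120\right) = 107 + 46 \left(\frac{3669}{28} + i \sqrt{5}\right) = 107 + \left(\frac{84387}{14} + 46 i \sqrt{5}\right) = \frac{85885}{14} + 46 i \sqrt{5}$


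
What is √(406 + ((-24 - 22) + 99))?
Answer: 3*√51 ≈ 21.424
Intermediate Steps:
√(406 + ((-24 - 22) + 99)) = √(406 + (-46 + 99)) = √(406 + 53) = √459 = 3*√51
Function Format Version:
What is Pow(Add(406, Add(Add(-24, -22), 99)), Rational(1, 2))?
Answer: Mul(3, Pow(51, Rational(1, 2))) ≈ 21.424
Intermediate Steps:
Pow(Add(406, Add(Add(-24, -22), 99)), Rational(1, 2)) = Pow(Add(406, Add(-46, 99)), Rational(1, 2)) = Pow(Add(406, 53), Rational(1, 2)) = Pow(459, Rational(1, 2)) = Mul(3, Pow(51, Rational(1, 2)))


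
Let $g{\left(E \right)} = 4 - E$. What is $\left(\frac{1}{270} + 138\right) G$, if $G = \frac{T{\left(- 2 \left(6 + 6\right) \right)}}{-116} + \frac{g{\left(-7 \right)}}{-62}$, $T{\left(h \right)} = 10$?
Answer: $- \frac{2943619}{80910} \approx -36.381$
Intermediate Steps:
$G = - \frac{237}{899}$ ($G = \frac{10}{-116} + \frac{4 - -7}{-62} = 10 \left(- \frac{1}{116}\right) + \left(4 + 7\right) \left(- \frac{1}{62}\right) = - \frac{5}{58} + 11 \left(- \frac{1}{62}\right) = - \frac{5}{58} - \frac{11}{62} = - \frac{237}{899} \approx -0.26363$)
$\left(\frac{1}{270} + 138\right) G = \left(\frac{1}{270} + 138\right) \left(- \frac{237}{899}\right) = \frac{37261}{270} \left(- \frac{237}{899}\right) = - \frac{2943619}{80910}$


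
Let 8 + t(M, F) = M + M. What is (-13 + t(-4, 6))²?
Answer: 841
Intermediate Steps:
t(M, F) = -8 + 2*M (t(M, F) = -8 + (M + M) = -8 + 2*M)
(-13 + t(-4, 6))² = (-13 + (-8 + 2*(-4)))² = (-13 + (-8 - 8))² = (-13 - 16)² = (-29)² = 841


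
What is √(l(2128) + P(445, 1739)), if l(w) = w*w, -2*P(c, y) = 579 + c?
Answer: 16*√17687 ≈ 2127.9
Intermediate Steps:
P(c, y) = -579/2 - c/2 (P(c, y) = -(579 + c)/2 = -579/2 - c/2)
l(w) = w²
√(l(2128) + P(445, 1739)) = √(2128² + (-579/2 - ½*445)) = √(4528384 + (-579/2 - 445/2)) = √(4528384 - 512) = √4527872 = 16*√17687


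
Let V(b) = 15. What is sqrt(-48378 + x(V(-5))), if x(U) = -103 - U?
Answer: 4*I*sqrt(3031) ≈ 220.22*I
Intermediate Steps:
sqrt(-48378 + x(V(-5))) = sqrt(-48378 + (-103 - 1*15)) = sqrt(-48378 + (-103 - 15)) = sqrt(-48378 - 118) = sqrt(-48496) = 4*I*sqrt(3031)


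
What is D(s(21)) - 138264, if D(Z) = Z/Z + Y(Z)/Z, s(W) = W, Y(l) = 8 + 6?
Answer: -414787/3 ≈ -1.3826e+5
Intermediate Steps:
Y(l) = 14
D(Z) = 1 + 14/Z (D(Z) = Z/Z + 14/Z = 1 + 14/Z)
D(s(21)) - 138264 = (14 + 21)/21 - 138264 = (1/21)*35 - 138264 = 5/3 - 138264 = -414787/3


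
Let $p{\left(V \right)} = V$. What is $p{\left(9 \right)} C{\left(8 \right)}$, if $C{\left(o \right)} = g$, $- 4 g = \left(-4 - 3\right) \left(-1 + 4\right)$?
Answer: $\frac{189}{4} \approx 47.25$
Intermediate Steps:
$g = \frac{21}{4}$ ($g = - \frac{\left(-4 - 3\right) \left(-1 + 4\right)}{4} = - \frac{\left(-7\right) 3}{4} = \left(- \frac{1}{4}\right) \left(-21\right) = \frac{21}{4} \approx 5.25$)
$C{\left(o \right)} = \frac{21}{4}$
$p{\left(9 \right)} C{\left(8 \right)} = 9 \cdot \frac{21}{4} = \frac{189}{4}$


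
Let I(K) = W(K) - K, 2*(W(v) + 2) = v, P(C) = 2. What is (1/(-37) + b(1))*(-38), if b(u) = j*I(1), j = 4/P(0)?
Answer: 7068/37 ≈ 191.03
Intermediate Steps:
W(v) = -2 + v/2
j = 2 (j = 4/2 = 4*(½) = 2)
I(K) = -2 - K/2 (I(K) = (-2 + K/2) - K = -2 - K/2)
b(u) = -5 (b(u) = 2*(-2 - ½*1) = 2*(-2 - ½) = 2*(-5/2) = -5)
(1/(-37) + b(1))*(-38) = (1/(-37) - 5)*(-38) = (-1/37 - 5)*(-38) = -186/37*(-38) = 7068/37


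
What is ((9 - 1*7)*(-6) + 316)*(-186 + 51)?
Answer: -41040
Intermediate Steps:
((9 - 1*7)*(-6) + 316)*(-186 + 51) = ((9 - 7)*(-6) + 316)*(-135) = (2*(-6) + 316)*(-135) = (-12 + 316)*(-135) = 304*(-135) = -41040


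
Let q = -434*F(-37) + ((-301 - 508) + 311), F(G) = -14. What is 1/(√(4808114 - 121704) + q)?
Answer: 2789/13213837 - √4686410/26427674 ≈ 0.00012915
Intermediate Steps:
q = 5578 (q = -434*(-14) + ((-301 - 508) + 311) = 6076 + (-809 + 311) = 6076 - 498 = 5578)
1/(√(4808114 - 121704) + q) = 1/(√(4808114 - 121704) + 5578) = 1/(√4686410 + 5578) = 1/(5578 + √4686410)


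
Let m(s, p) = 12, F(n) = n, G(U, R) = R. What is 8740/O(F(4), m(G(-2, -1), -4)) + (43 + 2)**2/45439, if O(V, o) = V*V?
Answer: 99292315/181756 ≈ 546.29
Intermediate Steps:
O(V, o) = V**2
8740/O(F(4), m(G(-2, -1), -4)) + (43 + 2)**2/45439 = 8740/(4**2) + (43 + 2)**2/45439 = 8740/16 + 45**2*(1/45439) = 8740*(1/16) + 2025*(1/45439) = 2185/4 + 2025/45439 = 99292315/181756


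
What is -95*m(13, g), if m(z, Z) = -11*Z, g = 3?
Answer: 3135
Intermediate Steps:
-95*m(13, g) = -95*(-11*3) = -95*(-33) = -1*(-3135) = 3135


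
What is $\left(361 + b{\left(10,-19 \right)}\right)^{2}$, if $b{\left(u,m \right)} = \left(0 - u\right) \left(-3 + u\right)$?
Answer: $84681$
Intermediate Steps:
$b{\left(u,m \right)} = - u \left(-3 + u\right)$
$\left(361 + b{\left(10,-19 \right)}\right)^{2} = \left(361 + 10 \left(3 - 10\right)\right)^{2} = \left(361 + 10 \left(-7\right)\right)^{2} = \left(361 - 70\right)^{2} = 291^{2} = 84681$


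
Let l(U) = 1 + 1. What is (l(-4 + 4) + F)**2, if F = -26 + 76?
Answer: 2704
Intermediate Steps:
l(U) = 2
F = 50
(l(-4 + 4) + F)**2 = (2 + 50)**2 = 52**2 = 2704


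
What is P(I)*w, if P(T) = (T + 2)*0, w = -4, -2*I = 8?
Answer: 0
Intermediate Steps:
I = -4 (I = -½*8 = -4)
P(T) = 0 (P(T) = (2 + T)*0 = 0)
P(I)*w = 0*(-4) = 0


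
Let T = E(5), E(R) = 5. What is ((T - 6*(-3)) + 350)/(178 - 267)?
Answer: -373/89 ≈ -4.1910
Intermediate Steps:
T = 5
((T - 6*(-3)) + 350)/(178 - 267) = ((5 - 6*(-3)) + 350)/(178 - 267) = ((5 + 18) + 350)/(-89) = (23 + 350)*(-1/89) = 373*(-1/89) = -373/89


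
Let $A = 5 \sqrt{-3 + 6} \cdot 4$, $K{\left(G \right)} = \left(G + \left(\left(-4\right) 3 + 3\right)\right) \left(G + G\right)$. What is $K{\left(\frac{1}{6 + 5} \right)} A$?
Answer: $- \frac{3920 \sqrt{3}}{121} \approx -56.113$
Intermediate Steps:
$K{\left(G \right)} = 2 G \left(-9 + G\right)$ ($K{\left(G \right)} = \left(G + \left(-12 + 3\right)\right) 2 G = \left(G - 9\right) 2 G = \left(-9 + G\right) 2 G = 2 G \left(-9 + G\right)$)
$A = 20 \sqrt{3}$ ($A = 5 \sqrt{3} \cdot 4 = 20 \sqrt{3} \approx 34.641$)
$K{\left(\frac{1}{6 + 5} \right)} A = \frac{2 \left(-9 + \frac{1}{6 + 5}\right)}{6 + 5} \cdot 20 \sqrt{3} = \frac{2 \left(-9 + \frac{1}{11}\right)}{11} \cdot 20 \sqrt{3} = 2 \cdot \frac{1}{11} \left(-9 + \frac{1}{11}\right) 20 \sqrt{3} = 2 \cdot \frac{1}{11} \left(- \frac{98}{11}\right) 20 \sqrt{3} = - \frac{196 \cdot 20 \sqrt{3}}{121} = - \frac{3920 \sqrt{3}}{121}$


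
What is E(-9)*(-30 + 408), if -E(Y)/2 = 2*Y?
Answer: 13608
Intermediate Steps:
E(Y) = -4*Y
E(-9)*(-30 + 408) = (-4*(-9))*(-30 + 408) = 36*378 = 13608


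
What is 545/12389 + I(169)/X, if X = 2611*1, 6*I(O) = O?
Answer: 10631711/194086074 ≈ 0.054778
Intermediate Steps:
I(O) = O/6
X = 2611
545/12389 + I(169)/X = 545/12389 + ((⅙)*169)/2611 = 545*(1/12389) + (169/6)*(1/2611) = 545/12389 + 169/15666 = 10631711/194086074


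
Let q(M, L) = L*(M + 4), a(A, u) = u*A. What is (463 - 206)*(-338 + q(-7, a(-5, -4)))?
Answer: -102286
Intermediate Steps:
a(A, u) = A*u
q(M, L) = L*(4 + M)
(463 - 206)*(-338 + q(-7, a(-5, -4))) = (463 - 206)*(-338 + (-5*(-4))*(4 - 7)) = 257*(-338 + 20*(-3)) = 257*(-338 - 60) = 257*(-398) = -102286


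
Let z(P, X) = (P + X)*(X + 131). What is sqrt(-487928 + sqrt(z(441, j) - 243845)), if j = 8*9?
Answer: sqrt(-487928 + I*sqrt(139706)) ≈ 0.268 + 698.52*I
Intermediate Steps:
j = 72
z(P, X) = (131 + X)*(P + X) (z(P, X) = (P + X)*(131 + X) = (131 + X)*(P + X))
sqrt(-487928 + sqrt(z(441, j) - 243845)) = sqrt(-487928 + sqrt((72**2 + 131*441 + 131*72 + 441*72) - 243845)) = sqrt(-487928 + sqrt((5184 + 57771 + 9432 + 31752) - 243845)) = sqrt(-487928 + sqrt(104139 - 243845)) = sqrt(-487928 + sqrt(-139706)) = sqrt(-487928 + I*sqrt(139706))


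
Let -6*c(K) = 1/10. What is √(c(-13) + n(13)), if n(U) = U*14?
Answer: √163785/30 ≈ 13.490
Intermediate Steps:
n(U) = 14*U
c(K) = -1/60 (c(K) = -⅙/10 = -⅙*⅒ = -1/60)
√(c(-13) + n(13)) = √(-1/60 + 14*13) = √(-1/60 + 182) = √(10919/60) = √163785/30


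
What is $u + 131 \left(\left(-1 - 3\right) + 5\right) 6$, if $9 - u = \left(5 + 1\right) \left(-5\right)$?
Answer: $825$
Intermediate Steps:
$u = 39$ ($u = 9 - \left(5 + 1\right) \left(-5\right) = 9 - 6 \left(-5\right) = 9 - -30 = 9 + 30 = 39$)
$u + 131 \left(\left(-1 - 3\right) + 5\right) 6 = 39 + 131 \left(\left(-1 - 3\right) + 5\right) 6 = 39 + 131 \left(-4 + 5\right) 6 = 39 + 131 \cdot 1 \cdot 6 = 39 + 131 \cdot 6 = 39 + 786 = 825$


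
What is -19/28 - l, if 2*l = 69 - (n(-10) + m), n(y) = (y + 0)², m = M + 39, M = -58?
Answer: 149/28 ≈ 5.3214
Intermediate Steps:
m = -19 (m = -58 + 39 = -19)
n(y) = y²
l = -6 (l = (69 - ((-10)² - 19))/2 = (69 - (100 - 19))/2 = (69 - 1*81)/2 = (69 - 81)/2 = (½)*(-12) = -6)
-19/28 - l = -19/28 - 1*(-6) = -19*1/28 + 6 = -19/28 + 6 = 149/28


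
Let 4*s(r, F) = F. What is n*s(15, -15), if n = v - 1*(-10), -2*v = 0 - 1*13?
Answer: -495/8 ≈ -61.875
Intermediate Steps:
v = 13/2 (v = -(0 - 1*13)/2 = -(0 - 13)/2 = -1/2*(-13) = 13/2 ≈ 6.5000)
s(r, F) = F/4
n = 33/2 (n = 13/2 - 1*(-10) = 13/2 + 10 = 33/2 ≈ 16.500)
n*s(15, -15) = 33*((1/4)*(-15))/2 = (33/2)*(-15/4) = -495/8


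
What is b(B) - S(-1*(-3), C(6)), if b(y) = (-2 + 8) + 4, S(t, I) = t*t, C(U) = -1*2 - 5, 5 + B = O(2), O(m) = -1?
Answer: 1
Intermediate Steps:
B = -6 (B = -5 - 1 = -6)
C(U) = -7 (C(U) = -2 - 5 = -7)
S(t, I) = t²
b(y) = 10 (b(y) = 6 + 4 = 10)
b(B) - S(-1*(-3), C(6)) = 10 - (-1*(-3))² = 10 - 1*3² = 10 - 1*9 = 10 - 9 = 1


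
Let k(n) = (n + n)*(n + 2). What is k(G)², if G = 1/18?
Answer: 1369/26244 ≈ 0.052164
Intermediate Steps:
G = 1/18 ≈ 0.055556
k(n) = 2*n*(2 + n) (k(n) = (2*n)*(2 + n) = 2*n*(2 + n))
k(G)² = (2*(1/18)*(2 + 1/18))² = (2*(1/18)*(37/18))² = (37/162)² = 1369/26244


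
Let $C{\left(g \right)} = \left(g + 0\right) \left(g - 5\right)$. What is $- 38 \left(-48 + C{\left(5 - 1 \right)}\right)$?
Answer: $1976$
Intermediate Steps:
$C{\left(g \right)} = g \left(-5 + g\right)$
$- 38 \left(-48 + C{\left(5 - 1 \right)}\right) = - 38 \left(-48 + \left(5 - 1\right) \left(-5 + \left(5 - 1\right)\right)\right) = - 38 \left(-48 + 4 \left(-5 + 4\right)\right) = - 38 \left(-48 + 4 \left(-1\right)\right) = - 38 \left(-48 - 4\right) = \left(-38\right) \left(-52\right) = 1976$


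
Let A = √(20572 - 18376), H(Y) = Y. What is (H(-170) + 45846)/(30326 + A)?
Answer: 173146297/114958010 - 34257*√61/114958010 ≈ 1.5038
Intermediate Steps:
A = 6*√61 (A = √2196 = 6*√61 ≈ 46.862)
(H(-170) + 45846)/(30326 + A) = (-170 + 45846)/(30326 + 6*√61) = 45676/(30326 + 6*√61)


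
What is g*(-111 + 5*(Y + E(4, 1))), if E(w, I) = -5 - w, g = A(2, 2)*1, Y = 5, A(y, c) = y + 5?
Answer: -917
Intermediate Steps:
A(y, c) = 5 + y
g = 7 (g = (5 + 2)*1 = 7*1 = 7)
g*(-111 + 5*(Y + E(4, 1))) = 7*(-111 + 5*(5 + (-5 - 1*4))) = 7*(-111 + 5*(5 + (-5 - 4))) = 7*(-111 + 5*(5 - 9)) = 7*(-111 + 5*(-4)) = 7*(-111 - 20) = 7*(-131) = -917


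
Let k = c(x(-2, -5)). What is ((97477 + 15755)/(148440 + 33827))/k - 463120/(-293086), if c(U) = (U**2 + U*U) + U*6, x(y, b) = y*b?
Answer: 2747521863044/1736146943765 ≈ 1.5825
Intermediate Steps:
x(y, b) = b*y
c(U) = 2*U**2 + 6*U (c(U) = (U**2 + U**2) + 6*U = 2*U**2 + 6*U)
k = 260 (k = 2*(-5*(-2))*(3 - 5*(-2)) = 2*10*(3 + 10) = 2*10*13 = 260)
((97477 + 15755)/(148440 + 33827))/k - 463120/(-293086) = ((97477 + 15755)/(148440 + 33827))/260 - 463120/(-293086) = (113232/182267)*(1/260) - 463120*(-1/293086) = (113232*(1/182267))*(1/260) + 231560/146543 = (113232/182267)*(1/260) + 231560/146543 = 28308/11847355 + 231560/146543 = 2747521863044/1736146943765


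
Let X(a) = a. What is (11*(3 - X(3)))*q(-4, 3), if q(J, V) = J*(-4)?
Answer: 0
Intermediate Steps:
q(J, V) = -4*J
(11*(3 - X(3)))*q(-4, 3) = (11*(3 - 1*3))*(-4*(-4)) = (11*(3 - 3))*16 = (11*0)*16 = 0*16 = 0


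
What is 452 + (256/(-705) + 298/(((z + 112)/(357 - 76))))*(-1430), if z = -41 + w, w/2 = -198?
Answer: 260440016/705 ≈ 3.6942e+5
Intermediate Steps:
w = -396 (w = 2*(-198) = -396)
z = -437 (z = -41 - 396 = -437)
452 + (256/(-705) + 298/(((z + 112)/(357 - 76))))*(-1430) = 452 + (256/(-705) + 298/(((-437 + 112)/(357 - 76))))*(-1430) = 452 + (256*(-1/705) + 298/((-325/281)))*(-1430) = 452 + (-256/705 + 298/((-325*1/281)))*(-1430) = 452 + (-256/705 + 298/(-325/281))*(-1430) = 452 + (-256/705 + 298*(-281/325))*(-1430) = 452 + (-256/705 - 83738/325)*(-1430) = 452 - 11823698/45825*(-1430) = 452 + 260121356/705 = 260440016/705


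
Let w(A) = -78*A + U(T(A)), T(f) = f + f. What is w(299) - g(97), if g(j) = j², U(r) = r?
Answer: -32133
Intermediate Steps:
T(f) = 2*f
w(A) = -76*A (w(A) = -78*A + 2*A = -76*A)
w(299) - g(97) = -76*299 - 1*97² = -22724 - 1*9409 = -22724 - 9409 = -32133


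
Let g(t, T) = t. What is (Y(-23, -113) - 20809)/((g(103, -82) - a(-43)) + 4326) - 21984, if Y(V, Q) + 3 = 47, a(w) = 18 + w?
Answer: -97937501/4454 ≈ -21989.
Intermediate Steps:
Y(V, Q) = 44 (Y(V, Q) = -3 + 47 = 44)
(Y(-23, -113) - 20809)/((g(103, -82) - a(-43)) + 4326) - 21984 = (44 - 20809)/((103 - (18 - 43)) + 4326) - 21984 = -20765/((103 - 1*(-25)) + 4326) - 21984 = -20765/((103 + 25) + 4326) - 21984 = -20765/(128 + 4326) - 21984 = -20765/4454 - 21984 = -97937501/4454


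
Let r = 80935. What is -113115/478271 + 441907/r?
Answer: 202196340272/38708863385 ≈ 5.2235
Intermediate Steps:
-113115/478271 + 441907/r = -113115/478271 + 441907/80935 = 202196340272/38708863385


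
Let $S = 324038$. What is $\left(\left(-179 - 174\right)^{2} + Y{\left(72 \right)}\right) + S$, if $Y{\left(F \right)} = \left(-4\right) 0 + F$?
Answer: $448719$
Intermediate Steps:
$Y{\left(F \right)} = F$ ($Y{\left(F \right)} = 0 + F = F$)
$\left(\left(-179 - 174\right)^{2} + Y{\left(72 \right)}\right) + S = \left(\left(-179 - 174\right)^{2} + 72\right) + 324038 = \left(\left(-353\right)^{2} + 72\right) + 324038 = \left(124609 + 72\right) + 324038 = 124681 + 324038 = 448719$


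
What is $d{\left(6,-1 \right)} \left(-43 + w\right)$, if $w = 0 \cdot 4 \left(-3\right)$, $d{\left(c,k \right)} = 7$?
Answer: $-301$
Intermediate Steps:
$w = 0$ ($w = 0 \left(-3\right) = 0$)
$d{\left(6,-1 \right)} \left(-43 + w\right) = 7 \left(-43 + 0\right) = 7 \left(-43\right) = -301$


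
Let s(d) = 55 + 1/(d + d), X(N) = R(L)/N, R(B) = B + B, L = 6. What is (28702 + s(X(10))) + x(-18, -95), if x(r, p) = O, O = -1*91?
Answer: 343997/12 ≈ 28666.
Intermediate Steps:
O = -91
R(B) = 2*B
x(r, p) = -91
X(N) = 12/N (X(N) = (2*6)/N = 12/N)
s(d) = 55 + 1/(2*d)
(28702 + s(X(10))) + x(-18, -95) = (28702 + (55 + 1/(2*((12/10))))) - 91 = (28702 + (55 + 1/(2*((12*(⅒)))))) - 91 = (28702 + (55 + 1/(2*(6/5)))) - 91 = (28702 + (55 + (½)*(⅚))) - 91 = (28702 + (55 + 5/12)) - 91 = (28702 + 665/12) - 91 = 345089/12 - 91 = 343997/12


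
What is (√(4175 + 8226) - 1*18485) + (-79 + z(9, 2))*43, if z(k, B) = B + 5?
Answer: -21581 + √12401 ≈ -21470.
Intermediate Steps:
z(k, B) = 5 + B
(√(4175 + 8226) - 1*18485) + (-79 + z(9, 2))*43 = (√(4175 + 8226) - 1*18485) + (-79 + (5 + 2))*43 = (√12401 - 18485) + (-79 + 7)*43 = (-18485 + √12401) - 72*43 = (-18485 + √12401) - 3096 = -21581 + √12401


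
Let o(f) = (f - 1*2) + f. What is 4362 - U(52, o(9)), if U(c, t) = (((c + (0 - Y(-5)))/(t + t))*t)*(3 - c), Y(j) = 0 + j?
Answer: 11517/2 ≈ 5758.5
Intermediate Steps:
Y(j) = j
o(f) = -2 + 2*f (o(f) = (f - 2) + f = (-2 + f) + f = -2 + 2*f)
U(c, t) = (3 - c)*(5/2 + c/2) (U(c, t) = (((c + (0 - 1*(-5)))/(t + t))*t)*(3 - c) = (((c + (0 + 5))/((2*t)))*t)*(3 - c) = (((c + 5)*(1/(2*t)))*t)*(3 - c) = (((5 + c)*(1/(2*t)))*t)*(3 - c) = (((5 + c)/(2*t))*t)*(3 - c) = (5/2 + c/2)*(3 - c) = (3 - c)*(5/2 + c/2))
4362 - U(52, o(9)) = 4362 - (15/2 - 1*52 - ½*52²) = 4362 - (15/2 - 52 - ½*2704) = 4362 - (15/2 - 52 - 1352) = 4362 - 1*(-2793/2) = 4362 + 2793/2 = 11517/2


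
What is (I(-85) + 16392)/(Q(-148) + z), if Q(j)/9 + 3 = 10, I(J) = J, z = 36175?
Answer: 16307/36238 ≈ 0.45000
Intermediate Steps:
Q(j) = 63 (Q(j) = -27 + 9*10 = -27 + 90 = 63)
(I(-85) + 16392)/(Q(-148) + z) = (-85 + 16392)/(63 + 36175) = 16307/36238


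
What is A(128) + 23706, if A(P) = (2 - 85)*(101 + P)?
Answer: 4699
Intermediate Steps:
A(P) = -8383 - 83*P (A(P) = -83*(101 + P) = -8383 - 83*P)
A(128) + 23706 = (-8383 - 83*128) + 23706 = (-8383 - 10624) + 23706 = -19007 + 23706 = 4699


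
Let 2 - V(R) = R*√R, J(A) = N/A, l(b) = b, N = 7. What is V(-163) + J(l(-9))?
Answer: 11/9 + 163*I*√163 ≈ 1.2222 + 2081.0*I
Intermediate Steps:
J(A) = 7/A
V(R) = 2 - R^(3/2) (V(R) = 2 - R*√R = 2 - R^(3/2))
V(-163) + J(l(-9)) = (2 - (-163)^(3/2)) + 7/(-9) = (2 - (-163)*I*√163) + 7*(-⅑) = (2 + 163*I*√163) - 7/9 = 11/9 + 163*I*√163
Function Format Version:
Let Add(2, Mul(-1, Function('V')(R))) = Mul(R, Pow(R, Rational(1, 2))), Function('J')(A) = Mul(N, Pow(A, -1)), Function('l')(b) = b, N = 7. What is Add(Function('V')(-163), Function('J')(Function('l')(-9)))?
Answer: Add(Rational(11, 9), Mul(163, I, Pow(163, Rational(1, 2)))) ≈ Add(1.2222, Mul(2081.0, I))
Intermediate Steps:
Function('J')(A) = Mul(7, Pow(A, -1))
Function('V')(R) = Add(2, Mul(-1, Pow(R, Rational(3, 2)))) (Function('V')(R) = Add(2, Mul(-1, Mul(R, Pow(R, Rational(1, 2))))) = Add(2, Mul(-1, Pow(R, Rational(3, 2)))))
Add(Function('V')(-163), Function('J')(Function('l')(-9))) = Add(Add(2, Mul(-1, Pow(-163, Rational(3, 2)))), Mul(7, Pow(-9, -1))) = Add(Add(2, Mul(-1, Mul(-163, I, Pow(163, Rational(1, 2))))), Mul(7, Rational(-1, 9))) = Add(Add(2, Mul(163, I, Pow(163, Rational(1, 2)))), Rational(-7, 9)) = Add(Rational(11, 9), Mul(163, I, Pow(163, Rational(1, 2))))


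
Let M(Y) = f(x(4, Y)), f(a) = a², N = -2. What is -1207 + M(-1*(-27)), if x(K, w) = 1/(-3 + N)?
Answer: -30174/25 ≈ -1207.0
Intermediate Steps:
x(K, w) = -⅕ (x(K, w) = 1/(-3 - 2) = 1/(-5) = -⅕)
M(Y) = 1/25 (M(Y) = (-⅕)² = 1/25)
-1207 + M(-1*(-27)) = -1207 + 1/25 = -30174/25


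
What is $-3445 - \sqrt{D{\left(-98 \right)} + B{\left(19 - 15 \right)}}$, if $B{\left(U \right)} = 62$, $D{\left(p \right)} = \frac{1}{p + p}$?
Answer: $-3445 - \frac{\sqrt{12151}}{14} \approx -3452.9$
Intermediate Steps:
$D{\left(p \right)} = \frac{1}{2 p}$
$-3445 - \sqrt{D{\left(-98 \right)} + B{\left(19 - 15 \right)}} = -3445 - \sqrt{\frac{1}{2 \left(-98\right)} + 62} = -3445 - \sqrt{\frac{1}{2} \left(- \frac{1}{98}\right) + 62} = -3445 - \sqrt{- \frac{1}{196} + 62} = -3445 - \sqrt{\frac{12151}{196}} = -3445 - \frac{\sqrt{12151}}{14}$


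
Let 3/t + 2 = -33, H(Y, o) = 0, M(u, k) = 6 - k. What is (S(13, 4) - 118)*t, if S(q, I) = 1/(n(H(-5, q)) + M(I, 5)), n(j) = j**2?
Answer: 351/35 ≈ 10.029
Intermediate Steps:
t = -3/35 (t = 3/(-2 - 33) = 3/(-35) = 3*(-1/35) = -3/35 ≈ -0.085714)
S(q, I) = 1 (S(q, I) = 1/(0**2 + (6 - 1*5)) = 1/(0 + (6 - 5)) = 1/(0 + 1) = 1/1 = 1)
(S(13, 4) - 118)*t = (1 - 118)*(-3/35) = -117*(-3/35) = 351/35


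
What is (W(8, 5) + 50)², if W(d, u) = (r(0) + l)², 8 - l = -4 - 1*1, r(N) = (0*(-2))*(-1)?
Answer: 47961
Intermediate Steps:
r(N) = 0 (r(N) = 0*(-1) = 0)
l = 13 (l = 8 - (-4 - 1*1) = 8 - (-4 - 1) = 8 - 1*(-5) = 8 + 5 = 13)
W(d, u) = 169 (W(d, u) = (0 + 13)² = 13² = 169)
(W(8, 5) + 50)² = (169 + 50)² = 219² = 47961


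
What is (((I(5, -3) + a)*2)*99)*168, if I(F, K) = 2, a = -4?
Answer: -66528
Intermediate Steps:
(((I(5, -3) + a)*2)*99)*168 = (((2 - 4)*2)*99)*168 = (-2*2*99)*168 = -4*99*168 = -396*168 = -66528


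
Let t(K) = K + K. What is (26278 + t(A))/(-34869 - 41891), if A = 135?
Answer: -6637/19190 ≈ -0.34586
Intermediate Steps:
t(K) = 2*K
(26278 + t(A))/(-34869 - 41891) = (26278 + 2*135)/(-34869 - 41891) = (26278 + 270)/(-76760) = 26548*(-1/76760) = -6637/19190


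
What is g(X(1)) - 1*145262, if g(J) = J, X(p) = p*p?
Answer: -145261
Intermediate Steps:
X(p) = p²
g(X(1)) - 1*145262 = 1² - 1*145262 = 1 - 145262 = -145261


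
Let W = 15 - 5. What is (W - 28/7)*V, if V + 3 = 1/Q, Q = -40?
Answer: -363/20 ≈ -18.150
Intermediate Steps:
V = -121/40 (V = -3 + 1/(-40) = -3 - 1/40 = -121/40 ≈ -3.0250)
W = 10
(W - 28/7)*V = (10 - 28/7)*(-121/40) = (10 - 28*1/7)*(-121/40) = (10 - 4)*(-121/40) = 6*(-121/40) = -363/20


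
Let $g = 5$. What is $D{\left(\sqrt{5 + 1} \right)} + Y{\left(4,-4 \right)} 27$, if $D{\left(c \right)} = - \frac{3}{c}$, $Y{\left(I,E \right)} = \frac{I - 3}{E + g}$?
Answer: $27 - \frac{\sqrt{6}}{2} \approx 25.775$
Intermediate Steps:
$Y{\left(I,E \right)} = \frac{-3 + I}{5 + E}$ ($Y{\left(I,E \right)} = \frac{I - 3}{E + 5} = \frac{-3 + I}{5 + E}$)
$D{\left(\sqrt{5 + 1} \right)} + Y{\left(4,-4 \right)} 27 = - \frac{3}{\sqrt{5 + 1}} + \frac{-3 + 4}{5 - 4} \cdot 27 = - \frac{3}{\sqrt{6}} + 1^{-1} \cdot 1 \cdot 27 = - 3 \frac{\sqrt{6}}{6} + 1 \cdot 1 \cdot 27 = - \frac{\sqrt{6}}{2} + 1 \cdot 27 = - \frac{\sqrt{6}}{2} + 27 = 27 - \frac{\sqrt{6}}{2}$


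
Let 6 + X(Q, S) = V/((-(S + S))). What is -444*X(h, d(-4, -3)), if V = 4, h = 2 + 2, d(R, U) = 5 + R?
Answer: 3552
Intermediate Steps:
h = 4
X(Q, S) = -6 - 2/S (X(Q, S) = -6 + 4/((-(S + S))) = -6 + 4/((-2*S)) = -6 + 4*(-1/(2*S)) = -6 - 2/S)
-444*X(h, d(-4, -3)) = -444*(-6 - 2/(5 - 4)) = -444*(-6 - 2/1) = -444*(-6 - 2*1) = -444*(-6 - 2) = -444*(-8) = 3552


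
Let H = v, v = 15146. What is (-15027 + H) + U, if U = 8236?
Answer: 8355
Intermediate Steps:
H = 15146
(-15027 + H) + U = (-15027 + 15146) + 8236 = 119 + 8236 = 8355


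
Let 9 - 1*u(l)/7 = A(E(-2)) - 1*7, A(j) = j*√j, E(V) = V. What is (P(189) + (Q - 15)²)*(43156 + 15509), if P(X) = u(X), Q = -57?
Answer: 310689840 + 821310*I*√2 ≈ 3.1069e+8 + 1.1615e+6*I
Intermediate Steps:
A(j) = j^(3/2)
u(l) = 112 + 14*I*√2 (u(l) = 63 - 7*((-2)^(3/2) - 1*7) = 63 - 7*(-2*I*√2 - 7) = 63 - 7*(-7 - 2*I*√2) = 63 + (49 + 14*I*√2) = 112 + 14*I*√2)
P(X) = 112 + 14*I*√2
(P(189) + (Q - 15)²)*(43156 + 15509) = ((112 + 14*I*√2) + (-57 - 15)²)*(43156 + 15509) = ((112 + 14*I*√2) + (-72)²)*58665 = ((112 + 14*I*√2) + 5184)*58665 = (5296 + 14*I*√2)*58665 = 310689840 + 821310*I*√2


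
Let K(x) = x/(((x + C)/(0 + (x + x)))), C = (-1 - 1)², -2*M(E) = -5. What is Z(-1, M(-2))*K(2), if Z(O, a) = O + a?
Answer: 2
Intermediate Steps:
M(E) = 5/2 (M(E) = -½*(-5) = 5/2)
C = 4 (C = (-2)² = 4)
K(x) = 2*x²/(4 + x) (K(x) = x/(((x + 4)/(0 + (x + x)))) = x/(((4 + x)/(0 + 2*x))) = x/(((4 + x)/((2*x)))) = x/(((4 + x)*(1/(2*x)))) = x/(((4 + x)/(2*x))) = x*(2*x/(4 + x)) = 2*x²/(4 + x))
Z(-1, M(-2))*K(2) = (-1 + 5/2)*(2*2²/(4 + 2)) = 3*(2*4/6)/2 = 3*(2*4*(⅙))/2 = (3/2)*(4/3) = 2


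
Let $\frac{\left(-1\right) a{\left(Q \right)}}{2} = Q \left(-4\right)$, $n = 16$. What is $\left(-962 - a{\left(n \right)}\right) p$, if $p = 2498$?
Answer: $-2722820$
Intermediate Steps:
$a{\left(Q \right)} = 8 Q$ ($a{\left(Q \right)} = - 2 Q \left(-4\right) = - 2 \left(- 4 Q\right) = 8 Q$)
$\left(-962 - a{\left(n \right)}\right) p = \left(-962 - 8 \cdot 16\right) 2498 = \left(-962 - 128\right) 2498 = \left(-1090\right) 2498 = -2722820$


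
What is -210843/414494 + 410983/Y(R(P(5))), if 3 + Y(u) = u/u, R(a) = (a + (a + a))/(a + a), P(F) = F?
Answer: -42587602322/207247 ≈ -2.0549e+5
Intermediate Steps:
R(a) = 3/2 (R(a) = (a + 2*a)/((2*a)) = (3*a)*(1/(2*a)) = 3/2)
Y(u) = -2 (Y(u) = -3 + u/u = -3 + 1 = -2)
-210843/414494 + 410983/Y(R(P(5))) = -210843/414494 + 410983/(-2) = -210843*1/414494 + 410983*(-½) = -210843/414494 - 410983/2 = -42587602322/207247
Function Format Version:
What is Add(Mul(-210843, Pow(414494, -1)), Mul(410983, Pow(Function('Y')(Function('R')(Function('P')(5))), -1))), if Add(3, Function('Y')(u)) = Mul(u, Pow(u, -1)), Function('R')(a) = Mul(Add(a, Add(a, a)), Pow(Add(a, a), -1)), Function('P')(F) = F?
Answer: Rational(-42587602322, 207247) ≈ -2.0549e+5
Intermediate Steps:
Function('R')(a) = Rational(3, 2) (Function('R')(a) = Mul(Add(a, Mul(2, a)), Pow(Mul(2, a), -1)) = Mul(Mul(3, a), Mul(Rational(1, 2), Pow(a, -1))) = Rational(3, 2))
Function('Y')(u) = -2 (Function('Y')(u) = Add(-3, Mul(u, Pow(u, -1))) = Add(-3, 1) = -2)
Add(Mul(-210843, Pow(414494, -1)), Mul(410983, Pow(Function('Y')(Function('R')(Function('P')(5))), -1))) = Add(Mul(-210843, Pow(414494, -1)), Mul(410983, Pow(-2, -1))) = Add(Mul(-210843, Rational(1, 414494)), Mul(410983, Rational(-1, 2))) = Add(Rational(-210843, 414494), Rational(-410983, 2)) = Rational(-42587602322, 207247)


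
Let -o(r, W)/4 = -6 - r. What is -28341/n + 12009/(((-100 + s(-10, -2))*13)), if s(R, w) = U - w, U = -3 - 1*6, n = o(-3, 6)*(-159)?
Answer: 1834351/294892 ≈ 6.2204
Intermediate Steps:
o(r, W) = 24 + 4*r (o(r, W) = -4*(-6 - r) = 24 + 4*r)
n = -1908 (n = (24 + 4*(-3))*(-159) = (24 - 12)*(-159) = 12*(-159) = -1908)
U = -9 (U = -3 - 6 = -9)
s(R, w) = -9 - w
-28341/n + 12009/(((-100 + s(-10, -2))*13)) = -28341/(-1908) + 12009/(((-100 + (-9 - 1*(-2)))*13)) = -28341*(-1/1908) + 12009/(((-100 + (-9 + 2))*13)) = 3149/212 + 12009/(((-100 - 7)*13)) = 3149/212 + 12009/((-107*13)) = 3149/212 + 12009/(-1391) = 3149/212 + 12009*(-1/1391) = 3149/212 - 12009/1391 = 1834351/294892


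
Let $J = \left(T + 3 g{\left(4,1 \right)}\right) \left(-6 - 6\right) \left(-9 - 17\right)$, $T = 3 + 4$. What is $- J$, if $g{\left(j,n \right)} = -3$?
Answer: $624$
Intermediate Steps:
$T = 7$
$J = -624$ ($J = \left(7 + 3 \left(-3\right)\right) \left(-6 - 6\right) \left(-9 - 17\right) = \left(7 - 9\right) \left(-6 - 6\right) \left(-26\right) = - 2 \left(\left(-12\right) \left(-26\right)\right) = \left(-2\right) 312 = -624$)
$- J = \left(-1\right) \left(-624\right) = 624$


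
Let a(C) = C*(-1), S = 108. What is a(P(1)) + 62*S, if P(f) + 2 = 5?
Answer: 6693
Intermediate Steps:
P(f) = 3 (P(f) = -2 + 5 = 3)
a(C) = -C
a(P(1)) + 62*S = -1*3 + 62*108 = -3 + 6696 = 6693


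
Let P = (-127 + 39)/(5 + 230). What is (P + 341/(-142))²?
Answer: 8580502161/1113556900 ≈ 7.7055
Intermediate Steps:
P = -88/235 ≈ -0.37447
(P + 341/(-142))² = (-88/235 + 341/(-142))² = (-88/235 + 341*(-1/142))² = (-88/235 - 341/142)² = (-92631/33370)² = 8580502161/1113556900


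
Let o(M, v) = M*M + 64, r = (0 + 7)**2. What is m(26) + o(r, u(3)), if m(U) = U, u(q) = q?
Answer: 2491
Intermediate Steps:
r = 49 (r = 7**2 = 49)
o(M, v) = 64 + M**2 (o(M, v) = M**2 + 64 = 64 + M**2)
m(26) + o(r, u(3)) = 26 + (64 + 49**2) = 26 + (64 + 2401) = 26 + 2465 = 2491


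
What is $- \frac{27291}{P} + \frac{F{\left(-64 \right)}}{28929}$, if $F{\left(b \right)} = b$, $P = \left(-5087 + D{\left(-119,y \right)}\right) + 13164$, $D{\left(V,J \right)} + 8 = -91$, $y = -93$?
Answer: $- \frac{790011931}{230795562} \approx -3.423$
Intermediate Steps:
$D{\left(V,J \right)} = -99$ ($D{\left(V,J \right)} = -8 - 91 = -99$)
$P = 7978$ ($P = \left(-5087 - 99\right) + 13164 = -5186 + 13164 = 7978$)
$- \frac{27291}{P} + \frac{F{\left(-64 \right)}}{28929} = - \frac{27291}{7978} - \frac{64}{28929} = - \frac{790011931}{230795562}$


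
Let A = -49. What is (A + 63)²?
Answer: 196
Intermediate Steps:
(A + 63)² = (-49 + 63)² = 14² = 196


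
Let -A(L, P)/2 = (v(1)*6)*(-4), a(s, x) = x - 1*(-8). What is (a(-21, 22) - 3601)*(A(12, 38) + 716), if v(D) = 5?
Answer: -3413876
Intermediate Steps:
a(s, x) = 8 + x (a(s, x) = x + 8 = 8 + x)
A(L, P) = 240 (A(L, P) = -2*5*6*(-4) = -60*(-4) = -2*(-120) = 240)
(a(-21, 22) - 3601)*(A(12, 38) + 716) = ((8 + 22) - 3601)*(240 + 716) = (30 - 3601)*956 = -3571*956 = -3413876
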